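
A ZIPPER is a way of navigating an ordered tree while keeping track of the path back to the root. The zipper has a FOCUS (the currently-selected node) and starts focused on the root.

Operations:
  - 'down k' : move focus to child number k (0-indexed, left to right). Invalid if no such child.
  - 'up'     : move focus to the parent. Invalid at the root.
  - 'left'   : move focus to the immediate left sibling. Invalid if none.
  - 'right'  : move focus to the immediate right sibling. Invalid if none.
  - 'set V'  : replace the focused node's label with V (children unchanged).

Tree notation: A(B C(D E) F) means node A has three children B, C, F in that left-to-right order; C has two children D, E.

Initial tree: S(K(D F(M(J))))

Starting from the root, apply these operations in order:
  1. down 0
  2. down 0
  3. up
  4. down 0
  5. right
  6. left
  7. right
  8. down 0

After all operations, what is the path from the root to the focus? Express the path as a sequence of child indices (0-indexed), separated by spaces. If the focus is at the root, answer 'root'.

Step 1 (down 0): focus=K path=0 depth=1 children=['D', 'F'] left=[] right=[] parent=S
Step 2 (down 0): focus=D path=0/0 depth=2 children=[] left=[] right=['F'] parent=K
Step 3 (up): focus=K path=0 depth=1 children=['D', 'F'] left=[] right=[] parent=S
Step 4 (down 0): focus=D path=0/0 depth=2 children=[] left=[] right=['F'] parent=K
Step 5 (right): focus=F path=0/1 depth=2 children=['M'] left=['D'] right=[] parent=K
Step 6 (left): focus=D path=0/0 depth=2 children=[] left=[] right=['F'] parent=K
Step 7 (right): focus=F path=0/1 depth=2 children=['M'] left=['D'] right=[] parent=K
Step 8 (down 0): focus=M path=0/1/0 depth=3 children=['J'] left=[] right=[] parent=F

Answer: 0 1 0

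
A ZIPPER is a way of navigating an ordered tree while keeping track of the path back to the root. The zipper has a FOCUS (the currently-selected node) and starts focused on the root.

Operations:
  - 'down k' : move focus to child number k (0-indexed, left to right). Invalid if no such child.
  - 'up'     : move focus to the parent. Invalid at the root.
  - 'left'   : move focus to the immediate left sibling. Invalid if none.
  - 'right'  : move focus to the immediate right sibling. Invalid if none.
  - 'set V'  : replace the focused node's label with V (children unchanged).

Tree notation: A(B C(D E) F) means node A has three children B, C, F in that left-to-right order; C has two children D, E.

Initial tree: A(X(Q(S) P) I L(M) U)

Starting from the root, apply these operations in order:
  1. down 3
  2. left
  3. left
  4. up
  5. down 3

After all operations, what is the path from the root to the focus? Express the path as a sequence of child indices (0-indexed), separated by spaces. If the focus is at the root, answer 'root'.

Step 1 (down 3): focus=U path=3 depth=1 children=[] left=['X', 'I', 'L'] right=[] parent=A
Step 2 (left): focus=L path=2 depth=1 children=['M'] left=['X', 'I'] right=['U'] parent=A
Step 3 (left): focus=I path=1 depth=1 children=[] left=['X'] right=['L', 'U'] parent=A
Step 4 (up): focus=A path=root depth=0 children=['X', 'I', 'L', 'U'] (at root)
Step 5 (down 3): focus=U path=3 depth=1 children=[] left=['X', 'I', 'L'] right=[] parent=A

Answer: 3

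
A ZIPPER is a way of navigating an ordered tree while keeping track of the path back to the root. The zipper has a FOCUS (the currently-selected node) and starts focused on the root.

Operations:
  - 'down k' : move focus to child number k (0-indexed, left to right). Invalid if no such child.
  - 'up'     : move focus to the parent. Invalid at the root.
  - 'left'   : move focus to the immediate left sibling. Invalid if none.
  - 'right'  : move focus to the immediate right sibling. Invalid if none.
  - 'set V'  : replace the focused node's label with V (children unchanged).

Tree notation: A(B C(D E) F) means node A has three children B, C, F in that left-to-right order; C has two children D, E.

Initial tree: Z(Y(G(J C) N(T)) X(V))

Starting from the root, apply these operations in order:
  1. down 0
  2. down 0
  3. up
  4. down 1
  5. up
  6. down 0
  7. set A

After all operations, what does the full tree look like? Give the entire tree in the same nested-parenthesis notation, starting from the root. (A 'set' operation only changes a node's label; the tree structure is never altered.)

Answer: Z(Y(A(J C) N(T)) X(V))

Derivation:
Step 1 (down 0): focus=Y path=0 depth=1 children=['G', 'N'] left=[] right=['X'] parent=Z
Step 2 (down 0): focus=G path=0/0 depth=2 children=['J', 'C'] left=[] right=['N'] parent=Y
Step 3 (up): focus=Y path=0 depth=1 children=['G', 'N'] left=[] right=['X'] parent=Z
Step 4 (down 1): focus=N path=0/1 depth=2 children=['T'] left=['G'] right=[] parent=Y
Step 5 (up): focus=Y path=0 depth=1 children=['G', 'N'] left=[] right=['X'] parent=Z
Step 6 (down 0): focus=G path=0/0 depth=2 children=['J', 'C'] left=[] right=['N'] parent=Y
Step 7 (set A): focus=A path=0/0 depth=2 children=['J', 'C'] left=[] right=['N'] parent=Y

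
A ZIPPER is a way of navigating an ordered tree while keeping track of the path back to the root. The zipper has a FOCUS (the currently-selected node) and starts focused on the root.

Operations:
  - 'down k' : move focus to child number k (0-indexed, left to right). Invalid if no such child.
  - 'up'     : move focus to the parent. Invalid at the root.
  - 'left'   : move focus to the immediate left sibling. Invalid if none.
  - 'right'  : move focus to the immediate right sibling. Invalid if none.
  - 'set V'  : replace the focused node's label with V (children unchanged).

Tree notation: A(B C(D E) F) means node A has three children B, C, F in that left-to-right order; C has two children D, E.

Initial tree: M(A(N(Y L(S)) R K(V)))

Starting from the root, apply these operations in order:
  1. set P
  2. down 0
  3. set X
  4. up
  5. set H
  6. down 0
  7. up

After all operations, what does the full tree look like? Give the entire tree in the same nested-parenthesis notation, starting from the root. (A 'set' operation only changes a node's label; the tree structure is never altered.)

Step 1 (set P): focus=P path=root depth=0 children=['A'] (at root)
Step 2 (down 0): focus=A path=0 depth=1 children=['N', 'R', 'K'] left=[] right=[] parent=P
Step 3 (set X): focus=X path=0 depth=1 children=['N', 'R', 'K'] left=[] right=[] parent=P
Step 4 (up): focus=P path=root depth=0 children=['X'] (at root)
Step 5 (set H): focus=H path=root depth=0 children=['X'] (at root)
Step 6 (down 0): focus=X path=0 depth=1 children=['N', 'R', 'K'] left=[] right=[] parent=H
Step 7 (up): focus=H path=root depth=0 children=['X'] (at root)

Answer: H(X(N(Y L(S)) R K(V)))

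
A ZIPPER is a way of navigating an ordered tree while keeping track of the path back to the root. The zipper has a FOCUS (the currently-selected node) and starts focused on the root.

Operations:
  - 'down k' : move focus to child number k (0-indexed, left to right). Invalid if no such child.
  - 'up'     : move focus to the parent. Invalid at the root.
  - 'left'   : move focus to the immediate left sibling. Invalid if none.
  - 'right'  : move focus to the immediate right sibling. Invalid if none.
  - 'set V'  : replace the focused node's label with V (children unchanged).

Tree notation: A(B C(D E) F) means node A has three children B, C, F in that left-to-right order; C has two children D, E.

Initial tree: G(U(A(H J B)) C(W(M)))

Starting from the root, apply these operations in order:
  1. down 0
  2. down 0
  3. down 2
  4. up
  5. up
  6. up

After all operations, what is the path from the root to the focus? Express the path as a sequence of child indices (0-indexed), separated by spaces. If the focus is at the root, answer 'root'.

Answer: root

Derivation:
Step 1 (down 0): focus=U path=0 depth=1 children=['A'] left=[] right=['C'] parent=G
Step 2 (down 0): focus=A path=0/0 depth=2 children=['H', 'J', 'B'] left=[] right=[] parent=U
Step 3 (down 2): focus=B path=0/0/2 depth=3 children=[] left=['H', 'J'] right=[] parent=A
Step 4 (up): focus=A path=0/0 depth=2 children=['H', 'J', 'B'] left=[] right=[] parent=U
Step 5 (up): focus=U path=0 depth=1 children=['A'] left=[] right=['C'] parent=G
Step 6 (up): focus=G path=root depth=0 children=['U', 'C'] (at root)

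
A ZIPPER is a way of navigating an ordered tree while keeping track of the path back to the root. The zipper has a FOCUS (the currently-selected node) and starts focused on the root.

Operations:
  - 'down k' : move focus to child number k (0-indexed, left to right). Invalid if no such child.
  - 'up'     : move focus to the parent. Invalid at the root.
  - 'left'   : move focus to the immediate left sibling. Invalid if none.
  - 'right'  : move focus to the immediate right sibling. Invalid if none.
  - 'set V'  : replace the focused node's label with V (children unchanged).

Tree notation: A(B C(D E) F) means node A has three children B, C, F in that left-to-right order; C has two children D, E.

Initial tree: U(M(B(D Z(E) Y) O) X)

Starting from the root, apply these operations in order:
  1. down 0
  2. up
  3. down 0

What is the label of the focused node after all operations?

Answer: M

Derivation:
Step 1 (down 0): focus=M path=0 depth=1 children=['B', 'O'] left=[] right=['X'] parent=U
Step 2 (up): focus=U path=root depth=0 children=['M', 'X'] (at root)
Step 3 (down 0): focus=M path=0 depth=1 children=['B', 'O'] left=[] right=['X'] parent=U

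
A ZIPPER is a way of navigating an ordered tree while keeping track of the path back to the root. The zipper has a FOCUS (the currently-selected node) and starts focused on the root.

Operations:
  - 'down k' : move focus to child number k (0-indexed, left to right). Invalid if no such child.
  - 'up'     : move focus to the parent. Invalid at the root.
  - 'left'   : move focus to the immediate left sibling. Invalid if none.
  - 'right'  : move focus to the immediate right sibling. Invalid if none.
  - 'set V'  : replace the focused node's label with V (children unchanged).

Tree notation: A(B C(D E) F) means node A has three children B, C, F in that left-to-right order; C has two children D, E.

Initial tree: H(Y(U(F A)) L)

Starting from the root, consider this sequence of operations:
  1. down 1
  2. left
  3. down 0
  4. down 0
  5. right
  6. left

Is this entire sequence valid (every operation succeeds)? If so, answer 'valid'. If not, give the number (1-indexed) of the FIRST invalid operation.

Answer: valid

Derivation:
Step 1 (down 1): focus=L path=1 depth=1 children=[] left=['Y'] right=[] parent=H
Step 2 (left): focus=Y path=0 depth=1 children=['U'] left=[] right=['L'] parent=H
Step 3 (down 0): focus=U path=0/0 depth=2 children=['F', 'A'] left=[] right=[] parent=Y
Step 4 (down 0): focus=F path=0/0/0 depth=3 children=[] left=[] right=['A'] parent=U
Step 5 (right): focus=A path=0/0/1 depth=3 children=[] left=['F'] right=[] parent=U
Step 6 (left): focus=F path=0/0/0 depth=3 children=[] left=[] right=['A'] parent=U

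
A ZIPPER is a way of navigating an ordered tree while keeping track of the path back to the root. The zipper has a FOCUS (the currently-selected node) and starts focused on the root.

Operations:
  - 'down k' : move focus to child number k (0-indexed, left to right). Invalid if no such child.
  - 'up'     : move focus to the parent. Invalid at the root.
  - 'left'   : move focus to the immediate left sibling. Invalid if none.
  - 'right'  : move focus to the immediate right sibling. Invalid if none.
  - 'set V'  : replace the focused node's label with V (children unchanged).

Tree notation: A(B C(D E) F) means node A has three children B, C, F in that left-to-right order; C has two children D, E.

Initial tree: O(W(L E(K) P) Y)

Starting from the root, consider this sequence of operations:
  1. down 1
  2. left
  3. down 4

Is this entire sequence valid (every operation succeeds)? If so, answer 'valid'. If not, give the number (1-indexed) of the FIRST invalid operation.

Step 1 (down 1): focus=Y path=1 depth=1 children=[] left=['W'] right=[] parent=O
Step 2 (left): focus=W path=0 depth=1 children=['L', 'E', 'P'] left=[] right=['Y'] parent=O
Step 3 (down 4): INVALID

Answer: 3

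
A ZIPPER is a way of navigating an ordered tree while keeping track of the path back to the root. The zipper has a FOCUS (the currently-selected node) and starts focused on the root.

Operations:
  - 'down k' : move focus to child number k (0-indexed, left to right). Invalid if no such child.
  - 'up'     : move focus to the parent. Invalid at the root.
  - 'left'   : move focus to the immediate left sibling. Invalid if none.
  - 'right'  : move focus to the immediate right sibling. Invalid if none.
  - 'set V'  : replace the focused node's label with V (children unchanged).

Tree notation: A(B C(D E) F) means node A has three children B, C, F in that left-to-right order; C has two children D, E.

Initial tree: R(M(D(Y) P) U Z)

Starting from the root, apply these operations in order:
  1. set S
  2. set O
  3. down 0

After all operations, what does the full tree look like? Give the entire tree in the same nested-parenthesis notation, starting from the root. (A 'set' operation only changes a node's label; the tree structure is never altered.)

Answer: O(M(D(Y) P) U Z)

Derivation:
Step 1 (set S): focus=S path=root depth=0 children=['M', 'U', 'Z'] (at root)
Step 2 (set O): focus=O path=root depth=0 children=['M', 'U', 'Z'] (at root)
Step 3 (down 0): focus=M path=0 depth=1 children=['D', 'P'] left=[] right=['U', 'Z'] parent=O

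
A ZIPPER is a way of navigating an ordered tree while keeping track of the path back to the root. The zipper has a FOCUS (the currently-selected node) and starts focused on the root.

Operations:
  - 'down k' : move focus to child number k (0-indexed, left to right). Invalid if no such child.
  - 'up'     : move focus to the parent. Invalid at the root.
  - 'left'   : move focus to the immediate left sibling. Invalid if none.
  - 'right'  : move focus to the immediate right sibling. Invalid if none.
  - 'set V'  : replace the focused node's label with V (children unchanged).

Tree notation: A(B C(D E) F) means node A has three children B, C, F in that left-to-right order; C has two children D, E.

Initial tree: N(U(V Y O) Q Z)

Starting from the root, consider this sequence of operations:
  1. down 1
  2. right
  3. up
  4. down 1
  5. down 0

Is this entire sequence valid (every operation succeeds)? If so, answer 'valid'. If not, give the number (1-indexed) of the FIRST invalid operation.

Answer: 5

Derivation:
Step 1 (down 1): focus=Q path=1 depth=1 children=[] left=['U'] right=['Z'] parent=N
Step 2 (right): focus=Z path=2 depth=1 children=[] left=['U', 'Q'] right=[] parent=N
Step 3 (up): focus=N path=root depth=0 children=['U', 'Q', 'Z'] (at root)
Step 4 (down 1): focus=Q path=1 depth=1 children=[] left=['U'] right=['Z'] parent=N
Step 5 (down 0): INVALID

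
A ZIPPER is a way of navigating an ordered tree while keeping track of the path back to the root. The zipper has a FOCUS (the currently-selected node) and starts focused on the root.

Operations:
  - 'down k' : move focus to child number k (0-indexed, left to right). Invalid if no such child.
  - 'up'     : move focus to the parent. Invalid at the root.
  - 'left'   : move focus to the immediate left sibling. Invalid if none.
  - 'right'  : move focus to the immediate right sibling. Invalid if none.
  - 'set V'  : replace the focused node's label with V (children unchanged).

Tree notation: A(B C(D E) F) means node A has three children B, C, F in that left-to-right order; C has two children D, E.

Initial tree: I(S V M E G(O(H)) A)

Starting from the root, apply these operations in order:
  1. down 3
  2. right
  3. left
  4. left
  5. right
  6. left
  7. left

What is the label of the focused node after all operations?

Answer: V

Derivation:
Step 1 (down 3): focus=E path=3 depth=1 children=[] left=['S', 'V', 'M'] right=['G', 'A'] parent=I
Step 2 (right): focus=G path=4 depth=1 children=['O'] left=['S', 'V', 'M', 'E'] right=['A'] parent=I
Step 3 (left): focus=E path=3 depth=1 children=[] left=['S', 'V', 'M'] right=['G', 'A'] parent=I
Step 4 (left): focus=M path=2 depth=1 children=[] left=['S', 'V'] right=['E', 'G', 'A'] parent=I
Step 5 (right): focus=E path=3 depth=1 children=[] left=['S', 'V', 'M'] right=['G', 'A'] parent=I
Step 6 (left): focus=M path=2 depth=1 children=[] left=['S', 'V'] right=['E', 'G', 'A'] parent=I
Step 7 (left): focus=V path=1 depth=1 children=[] left=['S'] right=['M', 'E', 'G', 'A'] parent=I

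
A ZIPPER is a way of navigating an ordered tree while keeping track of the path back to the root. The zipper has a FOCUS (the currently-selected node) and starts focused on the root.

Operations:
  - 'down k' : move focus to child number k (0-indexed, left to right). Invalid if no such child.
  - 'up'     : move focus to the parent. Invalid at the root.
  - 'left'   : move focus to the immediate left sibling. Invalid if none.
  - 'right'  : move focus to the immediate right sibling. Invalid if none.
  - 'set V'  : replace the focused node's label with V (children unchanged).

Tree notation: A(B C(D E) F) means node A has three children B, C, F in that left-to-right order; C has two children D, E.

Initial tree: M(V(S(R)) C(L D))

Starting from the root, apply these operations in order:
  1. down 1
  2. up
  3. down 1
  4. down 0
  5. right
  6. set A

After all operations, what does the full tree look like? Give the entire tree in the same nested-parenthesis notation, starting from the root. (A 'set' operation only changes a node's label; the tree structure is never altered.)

Step 1 (down 1): focus=C path=1 depth=1 children=['L', 'D'] left=['V'] right=[] parent=M
Step 2 (up): focus=M path=root depth=0 children=['V', 'C'] (at root)
Step 3 (down 1): focus=C path=1 depth=1 children=['L', 'D'] left=['V'] right=[] parent=M
Step 4 (down 0): focus=L path=1/0 depth=2 children=[] left=[] right=['D'] parent=C
Step 5 (right): focus=D path=1/1 depth=2 children=[] left=['L'] right=[] parent=C
Step 6 (set A): focus=A path=1/1 depth=2 children=[] left=['L'] right=[] parent=C

Answer: M(V(S(R)) C(L A))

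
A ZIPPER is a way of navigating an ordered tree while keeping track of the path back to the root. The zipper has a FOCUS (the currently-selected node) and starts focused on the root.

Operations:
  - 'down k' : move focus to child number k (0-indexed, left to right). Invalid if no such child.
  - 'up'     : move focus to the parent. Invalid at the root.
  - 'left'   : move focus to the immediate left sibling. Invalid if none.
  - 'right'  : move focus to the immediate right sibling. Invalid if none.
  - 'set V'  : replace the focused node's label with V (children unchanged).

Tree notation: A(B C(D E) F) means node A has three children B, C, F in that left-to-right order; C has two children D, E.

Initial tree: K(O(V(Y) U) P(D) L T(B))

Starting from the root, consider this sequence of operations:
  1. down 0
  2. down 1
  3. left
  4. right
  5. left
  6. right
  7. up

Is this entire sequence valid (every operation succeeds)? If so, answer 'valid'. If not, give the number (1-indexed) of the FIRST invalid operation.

Step 1 (down 0): focus=O path=0 depth=1 children=['V', 'U'] left=[] right=['P', 'L', 'T'] parent=K
Step 2 (down 1): focus=U path=0/1 depth=2 children=[] left=['V'] right=[] parent=O
Step 3 (left): focus=V path=0/0 depth=2 children=['Y'] left=[] right=['U'] parent=O
Step 4 (right): focus=U path=0/1 depth=2 children=[] left=['V'] right=[] parent=O
Step 5 (left): focus=V path=0/0 depth=2 children=['Y'] left=[] right=['U'] parent=O
Step 6 (right): focus=U path=0/1 depth=2 children=[] left=['V'] right=[] parent=O
Step 7 (up): focus=O path=0 depth=1 children=['V', 'U'] left=[] right=['P', 'L', 'T'] parent=K

Answer: valid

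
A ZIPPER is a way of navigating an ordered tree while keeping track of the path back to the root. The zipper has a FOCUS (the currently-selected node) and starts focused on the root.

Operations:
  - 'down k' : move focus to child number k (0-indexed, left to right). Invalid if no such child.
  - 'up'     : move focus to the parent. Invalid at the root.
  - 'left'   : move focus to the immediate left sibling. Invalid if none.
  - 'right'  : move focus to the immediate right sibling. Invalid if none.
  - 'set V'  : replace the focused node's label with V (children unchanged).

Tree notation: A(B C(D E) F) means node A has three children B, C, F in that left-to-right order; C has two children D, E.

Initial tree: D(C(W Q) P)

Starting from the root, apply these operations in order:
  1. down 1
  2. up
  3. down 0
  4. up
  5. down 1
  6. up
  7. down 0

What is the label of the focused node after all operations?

Step 1 (down 1): focus=P path=1 depth=1 children=[] left=['C'] right=[] parent=D
Step 2 (up): focus=D path=root depth=0 children=['C', 'P'] (at root)
Step 3 (down 0): focus=C path=0 depth=1 children=['W', 'Q'] left=[] right=['P'] parent=D
Step 4 (up): focus=D path=root depth=0 children=['C', 'P'] (at root)
Step 5 (down 1): focus=P path=1 depth=1 children=[] left=['C'] right=[] parent=D
Step 6 (up): focus=D path=root depth=0 children=['C', 'P'] (at root)
Step 7 (down 0): focus=C path=0 depth=1 children=['W', 'Q'] left=[] right=['P'] parent=D

Answer: C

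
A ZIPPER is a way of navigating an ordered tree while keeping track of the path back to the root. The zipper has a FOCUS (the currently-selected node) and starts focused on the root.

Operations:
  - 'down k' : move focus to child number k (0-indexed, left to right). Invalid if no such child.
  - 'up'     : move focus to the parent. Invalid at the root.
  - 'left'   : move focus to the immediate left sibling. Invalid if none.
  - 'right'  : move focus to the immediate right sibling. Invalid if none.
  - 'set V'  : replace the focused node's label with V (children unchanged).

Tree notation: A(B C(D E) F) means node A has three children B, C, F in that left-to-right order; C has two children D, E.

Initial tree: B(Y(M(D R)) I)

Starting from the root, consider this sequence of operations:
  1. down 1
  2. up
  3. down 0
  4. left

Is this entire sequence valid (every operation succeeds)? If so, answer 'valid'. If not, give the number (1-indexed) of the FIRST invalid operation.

Answer: 4

Derivation:
Step 1 (down 1): focus=I path=1 depth=1 children=[] left=['Y'] right=[] parent=B
Step 2 (up): focus=B path=root depth=0 children=['Y', 'I'] (at root)
Step 3 (down 0): focus=Y path=0 depth=1 children=['M'] left=[] right=['I'] parent=B
Step 4 (left): INVALID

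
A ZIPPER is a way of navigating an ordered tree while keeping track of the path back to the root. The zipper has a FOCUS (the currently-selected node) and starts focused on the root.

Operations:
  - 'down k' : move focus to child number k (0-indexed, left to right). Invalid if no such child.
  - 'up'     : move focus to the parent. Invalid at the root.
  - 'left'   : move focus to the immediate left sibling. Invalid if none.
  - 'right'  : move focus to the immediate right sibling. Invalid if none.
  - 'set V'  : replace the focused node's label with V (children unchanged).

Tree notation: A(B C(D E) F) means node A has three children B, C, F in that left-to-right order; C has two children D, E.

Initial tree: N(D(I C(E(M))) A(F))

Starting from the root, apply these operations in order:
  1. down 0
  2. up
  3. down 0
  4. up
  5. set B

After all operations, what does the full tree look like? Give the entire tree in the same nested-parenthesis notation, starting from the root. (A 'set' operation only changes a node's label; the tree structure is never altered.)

Step 1 (down 0): focus=D path=0 depth=1 children=['I', 'C'] left=[] right=['A'] parent=N
Step 2 (up): focus=N path=root depth=0 children=['D', 'A'] (at root)
Step 3 (down 0): focus=D path=0 depth=1 children=['I', 'C'] left=[] right=['A'] parent=N
Step 4 (up): focus=N path=root depth=0 children=['D', 'A'] (at root)
Step 5 (set B): focus=B path=root depth=0 children=['D', 'A'] (at root)

Answer: B(D(I C(E(M))) A(F))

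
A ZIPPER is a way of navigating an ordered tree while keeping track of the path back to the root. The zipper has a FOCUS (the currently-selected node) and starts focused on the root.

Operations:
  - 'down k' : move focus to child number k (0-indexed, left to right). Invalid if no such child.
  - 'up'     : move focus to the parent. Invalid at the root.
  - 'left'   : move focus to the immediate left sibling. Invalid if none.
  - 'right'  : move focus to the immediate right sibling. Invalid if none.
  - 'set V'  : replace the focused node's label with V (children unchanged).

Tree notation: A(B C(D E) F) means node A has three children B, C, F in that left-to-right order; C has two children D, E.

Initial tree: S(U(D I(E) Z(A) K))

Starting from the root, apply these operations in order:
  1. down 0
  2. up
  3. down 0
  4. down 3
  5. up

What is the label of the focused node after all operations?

Step 1 (down 0): focus=U path=0 depth=1 children=['D', 'I', 'Z', 'K'] left=[] right=[] parent=S
Step 2 (up): focus=S path=root depth=0 children=['U'] (at root)
Step 3 (down 0): focus=U path=0 depth=1 children=['D', 'I', 'Z', 'K'] left=[] right=[] parent=S
Step 4 (down 3): focus=K path=0/3 depth=2 children=[] left=['D', 'I', 'Z'] right=[] parent=U
Step 5 (up): focus=U path=0 depth=1 children=['D', 'I', 'Z', 'K'] left=[] right=[] parent=S

Answer: U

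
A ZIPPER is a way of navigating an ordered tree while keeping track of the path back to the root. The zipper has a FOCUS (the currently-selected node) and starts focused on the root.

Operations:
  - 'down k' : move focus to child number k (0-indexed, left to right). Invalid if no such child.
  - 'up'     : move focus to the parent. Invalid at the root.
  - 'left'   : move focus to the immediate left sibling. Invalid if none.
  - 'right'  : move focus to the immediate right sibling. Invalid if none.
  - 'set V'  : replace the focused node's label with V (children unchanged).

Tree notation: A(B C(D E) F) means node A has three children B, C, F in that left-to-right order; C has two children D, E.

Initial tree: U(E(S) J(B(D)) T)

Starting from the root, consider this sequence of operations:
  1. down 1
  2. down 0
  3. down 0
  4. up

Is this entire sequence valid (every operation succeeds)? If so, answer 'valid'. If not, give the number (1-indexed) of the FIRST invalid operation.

Answer: valid

Derivation:
Step 1 (down 1): focus=J path=1 depth=1 children=['B'] left=['E'] right=['T'] parent=U
Step 2 (down 0): focus=B path=1/0 depth=2 children=['D'] left=[] right=[] parent=J
Step 3 (down 0): focus=D path=1/0/0 depth=3 children=[] left=[] right=[] parent=B
Step 4 (up): focus=B path=1/0 depth=2 children=['D'] left=[] right=[] parent=J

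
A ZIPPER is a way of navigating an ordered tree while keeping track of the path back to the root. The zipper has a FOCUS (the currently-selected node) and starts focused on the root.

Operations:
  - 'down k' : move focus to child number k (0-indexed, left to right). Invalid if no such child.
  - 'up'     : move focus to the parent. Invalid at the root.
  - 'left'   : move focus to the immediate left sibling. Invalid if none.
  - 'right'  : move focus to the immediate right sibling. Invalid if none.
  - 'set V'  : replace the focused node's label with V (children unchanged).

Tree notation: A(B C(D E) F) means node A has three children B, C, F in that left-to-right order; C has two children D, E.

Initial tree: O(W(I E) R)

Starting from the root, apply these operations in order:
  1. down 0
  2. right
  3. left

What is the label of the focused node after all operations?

Step 1 (down 0): focus=W path=0 depth=1 children=['I', 'E'] left=[] right=['R'] parent=O
Step 2 (right): focus=R path=1 depth=1 children=[] left=['W'] right=[] parent=O
Step 3 (left): focus=W path=0 depth=1 children=['I', 'E'] left=[] right=['R'] parent=O

Answer: W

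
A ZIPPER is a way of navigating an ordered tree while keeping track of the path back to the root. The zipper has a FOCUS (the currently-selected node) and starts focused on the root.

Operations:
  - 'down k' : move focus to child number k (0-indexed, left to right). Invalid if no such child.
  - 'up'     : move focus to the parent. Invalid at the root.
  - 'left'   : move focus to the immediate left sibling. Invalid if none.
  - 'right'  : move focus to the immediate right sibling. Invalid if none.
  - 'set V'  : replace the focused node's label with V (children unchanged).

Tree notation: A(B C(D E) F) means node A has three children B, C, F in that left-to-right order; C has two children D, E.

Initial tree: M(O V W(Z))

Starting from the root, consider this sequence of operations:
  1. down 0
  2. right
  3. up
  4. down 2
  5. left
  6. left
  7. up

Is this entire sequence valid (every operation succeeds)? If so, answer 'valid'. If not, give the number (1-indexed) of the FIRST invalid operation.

Step 1 (down 0): focus=O path=0 depth=1 children=[] left=[] right=['V', 'W'] parent=M
Step 2 (right): focus=V path=1 depth=1 children=[] left=['O'] right=['W'] parent=M
Step 3 (up): focus=M path=root depth=0 children=['O', 'V', 'W'] (at root)
Step 4 (down 2): focus=W path=2 depth=1 children=['Z'] left=['O', 'V'] right=[] parent=M
Step 5 (left): focus=V path=1 depth=1 children=[] left=['O'] right=['W'] parent=M
Step 6 (left): focus=O path=0 depth=1 children=[] left=[] right=['V', 'W'] parent=M
Step 7 (up): focus=M path=root depth=0 children=['O', 'V', 'W'] (at root)

Answer: valid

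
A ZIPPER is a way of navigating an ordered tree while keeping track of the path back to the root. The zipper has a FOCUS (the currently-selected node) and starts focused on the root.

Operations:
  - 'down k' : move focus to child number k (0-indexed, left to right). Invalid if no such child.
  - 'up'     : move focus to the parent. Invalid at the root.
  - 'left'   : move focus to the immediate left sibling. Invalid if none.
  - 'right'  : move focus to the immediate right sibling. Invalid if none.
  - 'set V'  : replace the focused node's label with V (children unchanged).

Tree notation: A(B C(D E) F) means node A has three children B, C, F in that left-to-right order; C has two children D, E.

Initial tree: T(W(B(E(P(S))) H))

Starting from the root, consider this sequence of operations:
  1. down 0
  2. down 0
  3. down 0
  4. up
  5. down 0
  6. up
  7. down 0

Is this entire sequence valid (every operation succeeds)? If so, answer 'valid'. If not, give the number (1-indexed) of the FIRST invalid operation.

Answer: valid

Derivation:
Step 1 (down 0): focus=W path=0 depth=1 children=['B', 'H'] left=[] right=[] parent=T
Step 2 (down 0): focus=B path=0/0 depth=2 children=['E'] left=[] right=['H'] parent=W
Step 3 (down 0): focus=E path=0/0/0 depth=3 children=['P'] left=[] right=[] parent=B
Step 4 (up): focus=B path=0/0 depth=2 children=['E'] left=[] right=['H'] parent=W
Step 5 (down 0): focus=E path=0/0/0 depth=3 children=['P'] left=[] right=[] parent=B
Step 6 (up): focus=B path=0/0 depth=2 children=['E'] left=[] right=['H'] parent=W
Step 7 (down 0): focus=E path=0/0/0 depth=3 children=['P'] left=[] right=[] parent=B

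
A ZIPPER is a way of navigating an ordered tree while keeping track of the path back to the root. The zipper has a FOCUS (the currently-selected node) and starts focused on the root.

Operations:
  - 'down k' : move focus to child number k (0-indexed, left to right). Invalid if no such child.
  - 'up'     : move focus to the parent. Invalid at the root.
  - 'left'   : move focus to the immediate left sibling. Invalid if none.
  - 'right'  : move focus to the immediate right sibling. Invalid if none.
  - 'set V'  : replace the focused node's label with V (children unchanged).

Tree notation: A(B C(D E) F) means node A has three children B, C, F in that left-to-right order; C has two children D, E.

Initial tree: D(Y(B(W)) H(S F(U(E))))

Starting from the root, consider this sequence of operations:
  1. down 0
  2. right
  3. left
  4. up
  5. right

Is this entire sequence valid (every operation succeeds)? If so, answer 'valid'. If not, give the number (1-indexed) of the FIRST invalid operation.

Answer: 5

Derivation:
Step 1 (down 0): focus=Y path=0 depth=1 children=['B'] left=[] right=['H'] parent=D
Step 2 (right): focus=H path=1 depth=1 children=['S', 'F'] left=['Y'] right=[] parent=D
Step 3 (left): focus=Y path=0 depth=1 children=['B'] left=[] right=['H'] parent=D
Step 4 (up): focus=D path=root depth=0 children=['Y', 'H'] (at root)
Step 5 (right): INVALID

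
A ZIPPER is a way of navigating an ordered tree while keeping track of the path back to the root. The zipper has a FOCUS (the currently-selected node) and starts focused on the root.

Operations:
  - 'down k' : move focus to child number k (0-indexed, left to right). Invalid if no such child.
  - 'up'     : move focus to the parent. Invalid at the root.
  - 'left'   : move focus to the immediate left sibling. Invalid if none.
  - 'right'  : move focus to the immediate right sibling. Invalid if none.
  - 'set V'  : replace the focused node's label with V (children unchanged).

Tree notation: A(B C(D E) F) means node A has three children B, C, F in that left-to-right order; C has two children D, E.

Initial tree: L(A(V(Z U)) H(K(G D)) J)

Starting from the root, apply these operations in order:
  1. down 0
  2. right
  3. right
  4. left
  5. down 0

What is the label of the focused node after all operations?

Step 1 (down 0): focus=A path=0 depth=1 children=['V'] left=[] right=['H', 'J'] parent=L
Step 2 (right): focus=H path=1 depth=1 children=['K'] left=['A'] right=['J'] parent=L
Step 3 (right): focus=J path=2 depth=1 children=[] left=['A', 'H'] right=[] parent=L
Step 4 (left): focus=H path=1 depth=1 children=['K'] left=['A'] right=['J'] parent=L
Step 5 (down 0): focus=K path=1/0 depth=2 children=['G', 'D'] left=[] right=[] parent=H

Answer: K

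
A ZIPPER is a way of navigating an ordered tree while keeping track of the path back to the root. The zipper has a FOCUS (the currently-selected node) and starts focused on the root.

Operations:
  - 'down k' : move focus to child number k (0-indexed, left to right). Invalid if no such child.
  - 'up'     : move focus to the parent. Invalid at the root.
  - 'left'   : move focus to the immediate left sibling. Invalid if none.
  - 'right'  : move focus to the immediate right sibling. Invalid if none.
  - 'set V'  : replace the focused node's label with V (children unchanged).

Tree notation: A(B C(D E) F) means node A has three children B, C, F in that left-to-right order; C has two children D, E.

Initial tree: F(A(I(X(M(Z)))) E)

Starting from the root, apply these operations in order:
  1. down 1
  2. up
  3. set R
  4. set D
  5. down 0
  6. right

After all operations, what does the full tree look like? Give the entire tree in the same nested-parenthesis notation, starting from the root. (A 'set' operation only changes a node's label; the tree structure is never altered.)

Answer: D(A(I(X(M(Z)))) E)

Derivation:
Step 1 (down 1): focus=E path=1 depth=1 children=[] left=['A'] right=[] parent=F
Step 2 (up): focus=F path=root depth=0 children=['A', 'E'] (at root)
Step 3 (set R): focus=R path=root depth=0 children=['A', 'E'] (at root)
Step 4 (set D): focus=D path=root depth=0 children=['A', 'E'] (at root)
Step 5 (down 0): focus=A path=0 depth=1 children=['I'] left=[] right=['E'] parent=D
Step 6 (right): focus=E path=1 depth=1 children=[] left=['A'] right=[] parent=D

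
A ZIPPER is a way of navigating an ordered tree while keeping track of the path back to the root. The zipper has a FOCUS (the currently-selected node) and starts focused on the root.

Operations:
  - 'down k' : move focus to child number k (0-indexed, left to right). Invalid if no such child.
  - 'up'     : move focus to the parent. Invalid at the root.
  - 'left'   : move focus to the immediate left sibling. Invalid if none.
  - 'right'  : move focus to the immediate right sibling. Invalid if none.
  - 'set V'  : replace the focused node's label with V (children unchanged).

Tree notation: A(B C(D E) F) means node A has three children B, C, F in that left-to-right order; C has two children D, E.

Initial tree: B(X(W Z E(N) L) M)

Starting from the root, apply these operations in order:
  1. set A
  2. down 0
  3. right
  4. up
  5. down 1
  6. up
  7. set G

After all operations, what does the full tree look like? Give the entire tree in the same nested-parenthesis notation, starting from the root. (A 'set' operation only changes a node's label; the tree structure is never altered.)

Step 1 (set A): focus=A path=root depth=0 children=['X', 'M'] (at root)
Step 2 (down 0): focus=X path=0 depth=1 children=['W', 'Z', 'E', 'L'] left=[] right=['M'] parent=A
Step 3 (right): focus=M path=1 depth=1 children=[] left=['X'] right=[] parent=A
Step 4 (up): focus=A path=root depth=0 children=['X', 'M'] (at root)
Step 5 (down 1): focus=M path=1 depth=1 children=[] left=['X'] right=[] parent=A
Step 6 (up): focus=A path=root depth=0 children=['X', 'M'] (at root)
Step 7 (set G): focus=G path=root depth=0 children=['X', 'M'] (at root)

Answer: G(X(W Z E(N) L) M)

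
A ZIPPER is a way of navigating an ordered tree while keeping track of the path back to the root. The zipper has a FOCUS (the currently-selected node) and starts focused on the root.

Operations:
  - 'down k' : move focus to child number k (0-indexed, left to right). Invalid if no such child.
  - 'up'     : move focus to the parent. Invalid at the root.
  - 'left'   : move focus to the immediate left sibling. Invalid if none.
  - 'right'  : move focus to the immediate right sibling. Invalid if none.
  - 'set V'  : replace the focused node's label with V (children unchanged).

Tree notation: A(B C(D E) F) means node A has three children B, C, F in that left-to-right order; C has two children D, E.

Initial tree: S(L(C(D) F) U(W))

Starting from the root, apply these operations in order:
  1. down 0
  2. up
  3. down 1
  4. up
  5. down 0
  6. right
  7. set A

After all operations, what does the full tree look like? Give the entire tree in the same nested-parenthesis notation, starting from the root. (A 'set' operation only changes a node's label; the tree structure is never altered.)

Step 1 (down 0): focus=L path=0 depth=1 children=['C', 'F'] left=[] right=['U'] parent=S
Step 2 (up): focus=S path=root depth=0 children=['L', 'U'] (at root)
Step 3 (down 1): focus=U path=1 depth=1 children=['W'] left=['L'] right=[] parent=S
Step 4 (up): focus=S path=root depth=0 children=['L', 'U'] (at root)
Step 5 (down 0): focus=L path=0 depth=1 children=['C', 'F'] left=[] right=['U'] parent=S
Step 6 (right): focus=U path=1 depth=1 children=['W'] left=['L'] right=[] parent=S
Step 7 (set A): focus=A path=1 depth=1 children=['W'] left=['L'] right=[] parent=S

Answer: S(L(C(D) F) A(W))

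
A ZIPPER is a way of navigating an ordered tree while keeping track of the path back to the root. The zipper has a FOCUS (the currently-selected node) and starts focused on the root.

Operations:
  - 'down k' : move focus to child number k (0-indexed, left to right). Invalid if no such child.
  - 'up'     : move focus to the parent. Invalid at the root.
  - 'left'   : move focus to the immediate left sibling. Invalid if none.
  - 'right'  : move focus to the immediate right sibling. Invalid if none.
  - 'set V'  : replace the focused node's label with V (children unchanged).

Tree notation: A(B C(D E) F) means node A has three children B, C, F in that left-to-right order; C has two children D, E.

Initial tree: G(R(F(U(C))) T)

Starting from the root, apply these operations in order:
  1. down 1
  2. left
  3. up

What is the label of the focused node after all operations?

Answer: G

Derivation:
Step 1 (down 1): focus=T path=1 depth=1 children=[] left=['R'] right=[] parent=G
Step 2 (left): focus=R path=0 depth=1 children=['F'] left=[] right=['T'] parent=G
Step 3 (up): focus=G path=root depth=0 children=['R', 'T'] (at root)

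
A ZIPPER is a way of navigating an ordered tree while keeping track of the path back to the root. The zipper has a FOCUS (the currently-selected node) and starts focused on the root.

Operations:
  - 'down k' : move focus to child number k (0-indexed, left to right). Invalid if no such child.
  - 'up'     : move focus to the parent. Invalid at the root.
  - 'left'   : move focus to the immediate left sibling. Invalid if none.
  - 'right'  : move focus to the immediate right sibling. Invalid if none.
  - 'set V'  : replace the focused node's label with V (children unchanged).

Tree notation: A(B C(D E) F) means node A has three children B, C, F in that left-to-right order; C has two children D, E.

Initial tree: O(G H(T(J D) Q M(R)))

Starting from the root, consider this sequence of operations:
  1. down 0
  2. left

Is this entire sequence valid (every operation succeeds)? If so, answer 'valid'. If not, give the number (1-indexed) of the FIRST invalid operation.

Answer: 2

Derivation:
Step 1 (down 0): focus=G path=0 depth=1 children=[] left=[] right=['H'] parent=O
Step 2 (left): INVALID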